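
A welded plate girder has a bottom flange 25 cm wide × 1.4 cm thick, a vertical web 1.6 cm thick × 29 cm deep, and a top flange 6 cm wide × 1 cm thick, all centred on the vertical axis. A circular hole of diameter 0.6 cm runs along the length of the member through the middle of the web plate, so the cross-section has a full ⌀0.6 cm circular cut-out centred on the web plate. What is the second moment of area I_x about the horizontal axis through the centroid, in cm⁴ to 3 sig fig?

Treat the section as a set of non-overlapping primitives; coordinates are from the bounding-box lower-left.
Bottom plate: 25 × 1.4, A = 35 cm², y = 0.7 cm, Ī = 5.7167 cm⁴.
Web plate: 1.6 × 29, A = 46.4 cm², y = 15.9 cm, Ī = 3251.9 cm⁴.
Top plate: 6 × 1, A = 6 cm², y = 30.9 cm, Ī = 0.5 cm⁴.
Hole (subtracted): ⌀0.6, A = 0.28274 cm², y = 15.9 cm, Ī = 0.0063617 cm⁴.
Centroid: ȳ = ΣA·y / ΣA = 10.826 cm.
Transfer each piece to the horizontal axis through the centroid using Ī + A·d² with d = y − 10.826:
  bottom plate: d = -10.126 cm → contributes +3594.7 cm⁴
  web plate: d = 5.0736 cm → contributes +4446.3 cm⁴
  top plate: d = 20.074 cm → contributes +2418.2 cm⁴
  hole: d = 5.0736 cm → contributes −7.2846 cm⁴
Total I = 10 452 cm⁴.

I_x ≈ 1.05 × 10⁴ cm⁴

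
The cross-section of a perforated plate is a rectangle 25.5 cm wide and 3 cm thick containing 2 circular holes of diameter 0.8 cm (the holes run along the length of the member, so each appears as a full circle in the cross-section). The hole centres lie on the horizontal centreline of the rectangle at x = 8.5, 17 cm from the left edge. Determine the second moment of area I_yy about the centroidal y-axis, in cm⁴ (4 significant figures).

I_yy ≈ 4127 cm⁴

Break the section into simple shapes (no overlaps), measuring from the bottom-left corner of the bounding box.
Plate: 25.5 × 3, A = 76.5 cm², x = 12.75 cm, Ī = 4145.34 cm⁴.
Hole 1 (subtracted): ⌀0.8, A = 0.502655 cm², x = 8.5 cm, Ī = 0.0201062 cm⁴.
Hole 2 (subtracted): ⌀0.8, A = 0.502655 cm², x = 17 cm, Ī = 0.0201062 cm⁴.
By symmetry the centroid is at mid-width, x̄ = 12.75 cm.
Transfer each piece to the centroidal y-axis using Ī + A·d² with d = x − 12.75:
  plate: d = 0 cm → contributes +4145.34 cm⁴
  hole 1: d = -4.25 cm → contributes −9.09931 cm⁴
  hole 2: d = 4.25 cm → contributes −9.09931 cm⁴
Total I = 4127.15 cm⁴.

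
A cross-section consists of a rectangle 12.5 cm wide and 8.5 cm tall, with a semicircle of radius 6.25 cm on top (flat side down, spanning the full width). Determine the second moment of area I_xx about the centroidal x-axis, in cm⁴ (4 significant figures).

I_xx ≈ 2660 cm⁴

Split into non-overlapping primitives; take the origin at the lower-left of the bounding box.
Rectangular body: 12.5 × 8.5, A = 106.25 cm², y = 4.25 cm, Ī = 639.714 cm⁴.
Semicircular cap: semicircle r = 6.25, A = 61.3592 cm², y = 11.1526 cm, Ī = 167.476 cm⁴.
Centroid: ȳ = ΣA·y / ΣA = 6.77693 cm.
Transfer each piece to the centroidal x-axis using Ī + A·d² with d = y − 6.77693:
  rectangular body: d = -2.52693 cm → contributes +1318.16 cm⁴
  semicircular cap: d = 4.37565 cm → contributes +1342.28 cm⁴
Total I = 2660.44 cm⁴.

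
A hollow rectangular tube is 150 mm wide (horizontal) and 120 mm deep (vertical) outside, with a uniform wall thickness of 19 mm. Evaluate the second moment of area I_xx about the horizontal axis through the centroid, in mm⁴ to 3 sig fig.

I_xx ≈ 1.65 × 10⁷ mm⁴

Break the section into simple shapes (no overlaps), measuring from the bottom-left corner of the bounding box.
Outer rectangle: 150 × 120, A = 18 000 mm², y = 60 mm, Ī = 21 600 000 mm⁴.
Inner void (subtracted): 112 × 82, A = 9 184 mm², y = 60 mm, Ī = 5 146 101 mm⁴.
By symmetry the centroid is at mid-height, ȳ = 60 mm.
All pieces are centred on the horizontal axis through the centroid, so I = ΣĪ (holes subtracted) = 16 453 899 mm⁴.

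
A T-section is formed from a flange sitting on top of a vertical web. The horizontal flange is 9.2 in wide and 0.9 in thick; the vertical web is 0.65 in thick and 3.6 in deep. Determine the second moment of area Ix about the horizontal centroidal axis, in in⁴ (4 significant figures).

Treat the section as a set of non-overlapping primitives; coordinates are from the bounding-box lower-left.
Flange: 9.2 × 0.9, A = 8.28 in², y = 4.05 in, Ī = 0.5589 in⁴.
Web: 0.65 × 3.6, A = 2.34 in², y = 1.8 in, Ī = 2.5272 in⁴.
Centroid: ȳ = ΣA·y / ΣA = 3.55424 in.
Transfer each piece to the horizontal centroidal axis using Ī + A·d² with d = y − 3.55424:
  flange: d = 0.495763 in → contributes +2.59396 in⁴
  web: d = -1.75424 in → contributes +9.7282 in⁴
Total I = 12.3222 in⁴.

Ix ≈ 12.32 in⁴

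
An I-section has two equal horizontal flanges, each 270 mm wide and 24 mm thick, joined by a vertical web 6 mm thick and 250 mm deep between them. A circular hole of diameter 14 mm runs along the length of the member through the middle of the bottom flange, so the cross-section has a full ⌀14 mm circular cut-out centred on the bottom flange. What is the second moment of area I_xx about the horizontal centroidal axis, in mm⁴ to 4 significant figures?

I_xx ≈ 2.488 × 10⁸ mm⁴

Decompose the section into non-overlapping parts with the origin at the bottom-left of its bounding rectangle.
Bottom flange: 270 × 24, A = 6 480 mm², y = 12 mm, Ī = 311 040 mm⁴.
Web: 6 × 250, A = 1 500 mm², y = 149 mm, Ī = 7 812 500 mm⁴.
Top flange: 270 × 24, A = 6 480 mm², y = 286 mm, Ī = 311 040 mm⁴.
Hole (subtracted): ⌀14, A = 153.938 mm², y = 12 mm, Ī = 1885.74 mm⁴.
Centroid: ȳ = ΣA·y / ΣA = 150.474 mm.
Transfer each piece to the horizontal centroidal axis using Ī + A·d² with d = y − 150.474:
  bottom flange: d = -138.474 mm → contributes +124 565 653 mm⁴
  web: d = -1.47417 mm → contributes +7 815 760 mm⁴
  top flange: d = 135.526 mm → contributes +119 330 831 mm⁴
  hole: d = -138.474 mm → contributes −2 953 662 mm⁴
Total I = 248 758 582 mm⁴.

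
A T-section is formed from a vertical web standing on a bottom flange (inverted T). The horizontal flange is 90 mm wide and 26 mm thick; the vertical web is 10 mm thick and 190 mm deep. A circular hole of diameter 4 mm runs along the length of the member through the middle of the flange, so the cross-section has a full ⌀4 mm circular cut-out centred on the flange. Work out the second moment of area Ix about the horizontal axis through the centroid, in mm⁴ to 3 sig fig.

Split into non-overlapping primitives; take the origin at the lower-left of the bounding box.
Flange: 90 × 26, A = 2 340 mm², y = 13 mm, Ī = 131 820 mm⁴.
Web: 10 × 190, A = 1 900 mm², y = 121 mm, Ī = 5 715 833 mm⁴.
Hole (subtracted): ⌀4, A = 12.566 mm², y = 13 mm, Ī = 12.566 mm⁴.
Centroid: ȳ = ΣA·y / ΣA = 61.54 mm.
Transfer each piece to the horizontal axis through the centroid using Ī + A·d² with d = y − 61.54:
  flange: d = -48.54 mm → contributes +5 645 188 mm⁴
  web: d = 59.46 mm → contributes +12 433 248 mm⁴
  hole: d = -48.54 mm → contributes −29 621 mm⁴
Total I = 18 048 815 mm⁴.

Ix ≈ 1.80 × 10⁷ mm⁴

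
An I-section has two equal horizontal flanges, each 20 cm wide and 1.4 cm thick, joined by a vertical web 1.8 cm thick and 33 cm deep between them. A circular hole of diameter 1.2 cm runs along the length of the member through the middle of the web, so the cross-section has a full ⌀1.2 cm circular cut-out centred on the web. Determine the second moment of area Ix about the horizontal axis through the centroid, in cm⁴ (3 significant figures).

Break the section into simple shapes (no overlaps), measuring from the bottom-left corner of the bounding box.
Bottom flange: 20 × 1.4, A = 28 cm², y = 0.7 cm, Ī = 4.5733 cm⁴.
Web: 1.8 × 33, A = 59.4 cm², y = 17.9 cm, Ī = 5390.6 cm⁴.
Top flange: 20 × 1.4, A = 28 cm², y = 35.1 cm, Ī = 4.5733 cm⁴.
Hole (subtracted): ⌀1.2, A = 1.131 cm², y = 17.9 cm, Ī = 0.10179 cm⁴.
By symmetry the centroid is at mid-height, ȳ = 17.9 cm.
Transfer each piece to the horizontal axis through the centroid using Ī + A·d² with d = y − 17.9:
  bottom flange: d = -17.2 cm → contributes +8288.1 cm⁴
  web: d = 0 cm → contributes +5390.6 cm⁴
  top flange: d = 17.2 cm → contributes +8288.1 cm⁴
  hole: d = 0 cm → contributes −0.10179 cm⁴
Total I = 21 967 cm⁴.

Ix ≈ 2.20 × 10⁴ cm⁴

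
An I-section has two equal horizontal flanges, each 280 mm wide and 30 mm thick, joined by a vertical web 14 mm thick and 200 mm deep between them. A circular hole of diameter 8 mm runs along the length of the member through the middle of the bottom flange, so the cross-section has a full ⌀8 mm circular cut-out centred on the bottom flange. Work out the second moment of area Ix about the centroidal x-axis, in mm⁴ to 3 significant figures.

Ix ≈ 2.32 × 10⁸ mm⁴

Break the section into simple shapes (no overlaps), measuring from the bottom-left corner of the bounding box.
Bottom flange: 280 × 30, A = 8 400 mm², y = 15 mm, Ī = 630 000 mm⁴.
Web: 14 × 200, A = 2 800 mm², y = 130 mm, Ī = 9 333 333 mm⁴.
Top flange: 280 × 30, A = 8 400 mm², y = 245 mm, Ī = 630 000 mm⁴.
Hole (subtracted): ⌀8, A = 50.265 mm², y = 15 mm, Ī = 201.06 mm⁴.
Centroid: ȳ = ΣA·y / ΣA = 130.3 mm.
Transfer each piece to the centroidal x-axis using Ī + A·d² with d = y − 130.3:
  bottom flange: d = -115.3 mm → contributes +112 291 995 mm⁴
  web: d = -0.29568 mm → contributes +9 333 578 mm⁴
  top flange: d = 114.7 mm → contributes +111 149 474 mm⁴
  hole: d = -115.3 mm → contributes −668 385 mm⁴
Total I = 232 106 662 mm⁴.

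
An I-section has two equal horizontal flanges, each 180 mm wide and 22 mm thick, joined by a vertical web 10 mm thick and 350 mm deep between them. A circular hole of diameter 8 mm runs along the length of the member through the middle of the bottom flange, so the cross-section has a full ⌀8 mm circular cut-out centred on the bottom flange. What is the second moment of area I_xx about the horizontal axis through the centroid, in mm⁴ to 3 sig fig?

Decompose the section into non-overlapping parts with the origin at the bottom-left of its bounding rectangle.
Bottom flange: 180 × 22, A = 3 960 mm², y = 11 mm, Ī = 159 720 mm⁴.
Web: 10 × 350, A = 3 500 mm², y = 197 mm, Ī = 35 729 167 mm⁴.
Top flange: 180 × 22, A = 3 960 mm², y = 383 mm, Ī = 159 720 mm⁴.
Hole (subtracted): ⌀8, A = 50.265 mm², y = 11 mm, Ī = 201.06 mm⁴.
Centroid: ȳ = ΣA·y / ΣA = 197.82 mm.
Transfer each piece to the horizontal axis through the centroid using Ī + A·d² with d = y − 197.82:
  bottom flange: d = -186.82 mm → contributes +138 373 910 mm⁴
  web: d = -0.8223 mm → contributes +35 731 533 mm⁴
  top flange: d = 185.18 mm → contributes +135 951 205 mm⁴
  hole: d = -186.82 mm → contributes −1 754 596 mm⁴
Total I = 308 302 053 mm⁴.

I_xx ≈ 3.08 × 10⁸ mm⁴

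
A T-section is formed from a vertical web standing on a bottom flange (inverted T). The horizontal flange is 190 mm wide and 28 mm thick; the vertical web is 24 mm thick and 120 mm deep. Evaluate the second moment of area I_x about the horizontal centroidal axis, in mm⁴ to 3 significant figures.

Treat the section as a set of non-overlapping primitives; coordinates are from the bounding-box lower-left.
Flange: 190 × 28, A = 5 320 mm², y = 14 mm, Ī = 347 573 mm⁴.
Web: 24 × 120, A = 2 880 mm², y = 88 mm, Ī = 3 456 000 mm⁴.
Centroid: ȳ = ΣA·y / ΣA = 39.99 mm.
Transfer each piece to the horizontal centroidal axis using Ī + A·d² with d = y − 39.99:
  flange: d = -25.99 mm → contributes +3 941 195 mm⁴
  web: d = 48.01 mm → contributes +10 094 218 mm⁴
Total I = 14 035 413 mm⁴.

I_x ≈ 1.40 × 10⁷ mm⁴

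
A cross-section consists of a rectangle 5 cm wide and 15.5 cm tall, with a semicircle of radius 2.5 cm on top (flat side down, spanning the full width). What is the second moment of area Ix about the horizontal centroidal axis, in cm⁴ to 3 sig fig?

Treat the section as a set of non-overlapping primitives; coordinates are from the bounding-box lower-left.
Rectangular body: 5 × 15.5, A = 77.5 cm², y = 7.75 cm, Ī = 1551.6 cm⁴.
Semicircular cap: semicircle r = 2.5, A = 9.8175 cm², y = 16.561 cm, Ī = 4.2874 cm⁴.
Centroid: ȳ = ΣA·y / ΣA = 8.7407 cm.
Transfer each piece to the horizontal centroidal axis using Ī + A·d² with d = y − 8.7407:
  rectangular body: d = -0.99066 cm → contributes +1627.7 cm⁴
  semicircular cap: d = 7.8204 cm → contributes +604.71 cm⁴
Total I = 2232.4 cm⁴.

Ix ≈ 2230 cm⁴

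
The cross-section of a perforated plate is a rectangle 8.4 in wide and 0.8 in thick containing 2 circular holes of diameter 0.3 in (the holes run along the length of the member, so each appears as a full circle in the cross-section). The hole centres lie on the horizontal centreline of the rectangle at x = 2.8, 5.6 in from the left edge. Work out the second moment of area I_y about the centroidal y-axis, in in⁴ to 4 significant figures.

Split into non-overlapping primitives; take the origin at the lower-left of the bounding box.
Plate: 8.4 × 0.8, A = 6.72 in², x = 4.2 in, Ī = 39.5136 in⁴.
Hole 1 (subtracted): ⌀0.3, A = 0.0706858 in², x = 2.8 in, Ī = 0.000397608 in⁴.
Hole 2 (subtracted): ⌀0.3, A = 0.0706858 in², x = 5.6 in, Ī = 0.000397608 in⁴.
By symmetry the centroid is at mid-width, x̄ = 4.2 in.
Transfer each piece to the centroidal y-axis using Ī + A·d² with d = x − 4.2:
  plate: d = 0 in → contributes +39.5136 in⁴
  hole 1: d = -1.4 in → contributes −0.138942 in⁴
  hole 2: d = 1.4 in → contributes −0.138942 in⁴
Total I = 39.2357 in⁴.

I_y ≈ 39.24 in⁴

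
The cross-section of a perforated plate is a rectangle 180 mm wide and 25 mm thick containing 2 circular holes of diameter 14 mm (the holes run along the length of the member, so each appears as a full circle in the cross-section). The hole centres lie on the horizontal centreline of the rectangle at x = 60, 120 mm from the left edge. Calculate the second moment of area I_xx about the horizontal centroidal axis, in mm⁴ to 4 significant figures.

Decompose the section into non-overlapping parts with the origin at the bottom-left of its bounding rectangle.
Plate: 180 × 25, A = 4 500 mm², y = 12.5 mm, Ī = 234 375 mm⁴.
Hole 1 (subtracted): ⌀14, A = 153.938 mm², y = 12.5 mm, Ī = 1885.74 mm⁴.
Hole 2 (subtracted): ⌀14, A = 153.938 mm², y = 12.5 mm, Ī = 1885.74 mm⁴.
By symmetry the centroid is at mid-height, ȳ = 12.5 mm.
All pieces are centred on the horizontal centroidal axis, so I = ΣĪ (holes subtracted) = 230 604 mm⁴.

I_xx ≈ 2.306 × 10⁵ mm⁴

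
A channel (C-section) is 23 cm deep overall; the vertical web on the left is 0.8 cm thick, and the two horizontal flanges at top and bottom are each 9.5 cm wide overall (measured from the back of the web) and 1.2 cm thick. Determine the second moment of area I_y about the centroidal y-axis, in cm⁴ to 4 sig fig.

Treat the section as a set of non-overlapping primitives; coordinates are from the bounding-box lower-left.
Web: 0.8 × 23, A = 18.4 cm², x = 0.4 cm, Ī = 0.981333 cm⁴.
Top flange (beyond web): 8.7 × 1.2, A = 10.44 cm², x = 5.15 cm, Ī = 65.8503 cm⁴.
Bottom flange (beyond web): 8.7 × 1.2, A = 10.44 cm², x = 5.15 cm, Ī = 65.8503 cm⁴.
Centroid: x̄ = ΣA·x / ΣA = 2.92495 cm.
Transfer each piece to the centroidal y-axis using Ī + A·d² with d = x − 2.92495:
  web: d = -2.52495 cm → contributes +118.288 cm⁴
  top flange (beyond web): d = 2.22505 cm → contributes +117.537 cm⁴
  bottom flange (beyond web): d = 2.22505 cm → contributes +117.537 cm⁴
Total I = 353.362 cm⁴.

I_y ≈ 353.4 cm⁴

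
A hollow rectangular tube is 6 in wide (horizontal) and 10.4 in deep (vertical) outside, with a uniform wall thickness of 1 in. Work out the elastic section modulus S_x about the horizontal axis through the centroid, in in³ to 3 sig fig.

Treat the section as a set of non-overlapping primitives; coordinates are from the bounding-box lower-left.
Outer rectangle: 6 × 10.4, A = 62.4 in², y = 5.2 in, Ī = 562.43 in⁴.
Inner void (subtracted): 4 × 8.4, A = 33.6 in², y = 5.2 in, Ī = 197.57 in⁴.
By symmetry the centroid is at mid-height, ȳ = 5.2 in.
All pieces are centred on the horizontal axis through the centroid, so I = ΣĪ (holes subtracted) = 364.86 in⁴.
Extreme fibre distance c = 5.2 in; S = I/c = 70.166 in³.

S_x ≈ 70.2 in³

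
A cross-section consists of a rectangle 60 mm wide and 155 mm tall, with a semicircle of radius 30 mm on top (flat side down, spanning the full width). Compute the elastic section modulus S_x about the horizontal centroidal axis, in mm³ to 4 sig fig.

S_x ≈ 3.002 × 10⁵ mm³

Decompose the section into non-overlapping parts with the origin at the bottom-left of its bounding rectangle.
Rectangular body: 60 × 155, A = 9 300 mm², y = 77.5 mm, Ī = 18 619 375 mm⁴.
Semicircular cap: semicircle r = 30, A = 1413.72 mm², y = 167.732 mm, Ī = 88903.1 mm⁴.
Centroid: ȳ = ΣA·y / ΣA = 89.4065 mm.
Transfer each piece to the horizontal centroidal axis using Ī + A·d² with d = y − 89.4065:
  rectangular body: d = -11.9065 mm → contributes +19 937 791 mm⁴
  semicircular cap: d = 78.3259 mm → contributes +8 761 975 mm⁴
Total I = 28 699 766 mm⁴.
Extreme fibre distance c = 95.5935 mm; S = I/c = 300 227 mm³.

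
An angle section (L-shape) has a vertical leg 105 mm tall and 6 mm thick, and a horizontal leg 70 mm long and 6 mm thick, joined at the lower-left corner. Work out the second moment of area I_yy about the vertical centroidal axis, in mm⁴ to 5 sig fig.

I_yy ≈ 4.2522 × 10⁵ mm⁴

Decompose the section into non-overlapping parts with the origin at the bottom-left of its bounding rectangle.
Vertical leg: 6 × 105, A = 630 mm², x = 3 mm, Ī = 1 890 mm⁴.
Horizontal leg (remainder): 64 × 6, A = 384 mm², x = 38 mm, Ī = 131 072 mm⁴.
Centroid: x̄ = ΣA·x / ΣA = 16.25444 mm.
Transfer each piece to the vertical centroidal axis using Ī + A·d² with d = x − 16.25444:
  vertical leg: d = -13.25444 mm → contributes +112568.5 mm⁴
  horizontal leg (remainder): d = 21.74556 mm → contributes +312653.9 mm⁴
Total I = 425222.4 mm⁴.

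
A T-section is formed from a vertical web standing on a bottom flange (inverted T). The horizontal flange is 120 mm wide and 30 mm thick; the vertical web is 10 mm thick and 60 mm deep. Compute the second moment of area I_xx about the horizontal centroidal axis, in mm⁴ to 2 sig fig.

I_xx ≈ 1.5 × 10⁶ mm⁴

Decompose the section into non-overlapping parts with the origin at the bottom-left of its bounding rectangle.
Flange: 120 × 30, A = 3 600 mm², y = 15 mm, Ī = 270 000 mm⁴.
Web: 10 × 60, A = 600 mm², y = 60 mm, Ī = 180 000 mm⁴.
Centroid: ȳ = ΣA·y / ΣA = 21.43 mm.
Transfer each piece to the horizontal centroidal axis using Ī + A·d² with d = y − 21.43:
  flange: d = -6.429 mm → contributes +418 776 mm⁴
  web: d = 38.57 mm → contributes +1 072 653 mm⁴
Total I = 1 491 429 mm⁴.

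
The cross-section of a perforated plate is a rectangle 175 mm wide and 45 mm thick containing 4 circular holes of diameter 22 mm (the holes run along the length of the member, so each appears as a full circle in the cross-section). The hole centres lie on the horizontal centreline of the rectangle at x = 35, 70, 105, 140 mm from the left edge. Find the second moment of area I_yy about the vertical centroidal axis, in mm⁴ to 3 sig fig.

Decompose the section into non-overlapping parts with the origin at the bottom-left of its bounding rectangle.
Plate: 175 × 45, A = 7 875 mm², x = 87.5 mm, Ī = 20 097 656 mm⁴.
Hole 1 (subtracted): ⌀22, A = 380.13 mm², x = 35 mm, Ī = 11 499 mm⁴.
Hole 2 (subtracted): ⌀22, A = 380.13 mm², x = 70 mm, Ī = 11 499 mm⁴.
Hole 3 (subtracted): ⌀22, A = 380.13 mm², x = 105 mm, Ī = 11 499 mm⁴.
Hole 4 (subtracted): ⌀22, A = 380.13 mm², x = 140 mm, Ī = 11 499 mm⁴.
By symmetry the centroid is at mid-width, x̄ = 87.5 mm.
Transfer each piece to the vertical centroidal axis using Ī + A·d² with d = x − 87.5:
  plate: d = 0 mm → contributes +20 097 656 mm⁴
  hole 1: d = -52.5 mm → contributes −1 059 240 mm⁴
  hole 2: d = -17.5 mm → contributes −127 915 mm⁴
  hole 3: d = 17.5 mm → contributes −127 915 mm⁴
  hole 4: d = 52.5 mm → contributes −1 059 240 mm⁴
Total I = 17 723 347 mm⁴.

I_yy ≈ 1.77 × 10⁷ mm⁴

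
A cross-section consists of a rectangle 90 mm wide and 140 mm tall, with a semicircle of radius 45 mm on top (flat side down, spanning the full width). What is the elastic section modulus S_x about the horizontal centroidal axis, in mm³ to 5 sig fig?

S_x ≈ 4.2448 × 10⁵ mm³

Decompose the section into non-overlapping parts with the origin at the bottom-left of its bounding rectangle.
Rectangular body: 90 × 140, A = 12 600 mm², y = 70 mm, Ī = 20 580 000 mm⁴.
Semicircular cap: semicircle r = 45, A = 3180.863 mm², y = 159.0986 mm, Ī = 450072.1 mm⁴.
Centroid: ȳ = ΣA·y / ΣA = 87.95912 mm.
Transfer each piece to the horizontal centroidal axis using Ī + A·d² with d = y − 87.95912:
  rectangular body: d = -17.95912 mm → contributes +24 643 877 mm⁴
  semicircular cap: d = 71.13947 mm → contributes +16 547 860 mm⁴
Total I = 41 191 738 mm⁴.
Extreme fibre distance c = 97.04088 mm; S = I/c = 424478.2 mm³.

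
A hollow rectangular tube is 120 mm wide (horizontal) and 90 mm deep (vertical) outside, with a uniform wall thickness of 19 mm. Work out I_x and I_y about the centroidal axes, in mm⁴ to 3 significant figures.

I_x ≈ 6.33 × 10⁶ mm⁴, I_y ≈ 1.06 × 10⁷ mm⁴

Decompose the section into non-overlapping parts with the origin at the bottom-left of its bounding rectangle.
Outer rectangle: 120 × 90, A = 10 800 mm², y = 45 mm, Ī = 7 290 000 mm⁴.
Inner void (subtracted): 82 × 52, A = 4 264 mm², y = 45 mm, Ī = 960 821 mm⁴.
By symmetry the centroid is at mid-height, ȳ = 45 mm.
All pieces are centred on the centroidal x-axis, so I = ΣĪ (holes subtracted) = 6 329 179 mm⁴.
Repeating about the centroidal y-axis gives I_y = 10 570 739 mm⁴.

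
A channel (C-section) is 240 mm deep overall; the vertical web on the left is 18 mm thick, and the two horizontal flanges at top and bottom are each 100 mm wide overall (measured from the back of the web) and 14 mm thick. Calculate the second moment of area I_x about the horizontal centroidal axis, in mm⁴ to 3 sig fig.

I_x ≈ 5.01 × 10⁷ mm⁴

Decompose the section into non-overlapping parts with the origin at the bottom-left of its bounding rectangle.
Web: 18 × 240, A = 4 320 mm², y = 120 mm, Ī = 20 736 000 mm⁴.
Top flange (beyond web): 82 × 14, A = 1 148 mm², y = 233 mm, Ī = 18 751 mm⁴.
Bottom flange (beyond web): 82 × 14, A = 1 148 mm², y = 7 mm, Ī = 18 751 mm⁴.
By symmetry the centroid is at mid-height, ȳ = 120 mm.
Transfer each piece to the horizontal centroidal axis using Ī + A·d² with d = y − 120:
  web: d = 0 mm → contributes +20 736 000 mm⁴
  top flange (beyond web): d = 113 mm → contributes +14 677 563 mm⁴
  bottom flange (beyond web): d = -113 mm → contributes +14 677 563 mm⁴
Total I = 50 091 125 mm⁴.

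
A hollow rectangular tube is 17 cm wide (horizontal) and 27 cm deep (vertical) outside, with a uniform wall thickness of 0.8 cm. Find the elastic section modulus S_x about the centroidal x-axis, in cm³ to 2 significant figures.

S_x ≈ 510 cm³

Split into non-overlapping primitives; take the origin at the lower-left of the bounding box.
Outer rectangle: 17 × 27, A = 459 cm², y = 13.5 cm, Ī = 27 884 cm⁴.
Inner void (subtracted): 15.4 × 25.4, A = 391.2 cm², y = 13.5 cm, Ī = 21 030 cm⁴.
By symmetry the centroid is at mid-height, ȳ = 13.5 cm.
All pieces are centred on the centroidal x-axis, so I = ΣĪ (holes subtracted) = 6 854 cm⁴.
Extreme fibre distance c = 13.5 cm; S = I/c = 507.7 cm³.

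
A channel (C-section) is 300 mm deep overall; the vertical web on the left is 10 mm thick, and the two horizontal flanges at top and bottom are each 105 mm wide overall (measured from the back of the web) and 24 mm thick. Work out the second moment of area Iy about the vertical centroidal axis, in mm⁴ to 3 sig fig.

Iy ≈ 8.44 × 10⁶ mm⁴

Split into non-overlapping primitives; take the origin at the lower-left of the bounding box.
Web: 10 × 300, A = 3 000 mm², x = 5 mm, Ī = 25 000 mm⁴.
Top flange (beyond web): 95 × 24, A = 2 280 mm², x = 57.5 mm, Ī = 1 714 750 mm⁴.
Bottom flange (beyond web): 95 × 24, A = 2 280 mm², x = 57.5 mm, Ī = 1 714 750 mm⁴.
Centroid: x̄ = ΣA·x / ΣA = 36.667 mm.
Transfer each piece to the vertical centroidal axis using Ī + A·d² with d = x − 36.667:
  web: d = -31.667 mm → contributes +3 033 333 mm⁴
  top flange (beyond web): d = 20.833 mm → contributes +2 704 333 mm⁴
  bottom flange (beyond web): d = 20.833 mm → contributes +2 704 333 mm⁴
Total I = 8 442 000 mm⁴.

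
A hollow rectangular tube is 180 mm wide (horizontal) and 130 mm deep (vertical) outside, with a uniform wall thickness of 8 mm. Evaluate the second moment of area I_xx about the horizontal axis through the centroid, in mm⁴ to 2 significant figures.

Split into non-overlapping primitives; take the origin at the lower-left of the bounding box.
Outer rectangle: 180 × 130, A = 23 400 mm², y = 65 mm, Ī = 32 955 000 mm⁴.
Inner void (subtracted): 164 × 114, A = 18 696 mm², y = 65 mm, Ī = 20 247 768 mm⁴.
By symmetry the centroid is at mid-height, ȳ = 65 mm.
All pieces are centred on the horizontal axis through the centroid, so I = ΣĪ (holes subtracted) = 12 707 232 mm⁴.

I_xx ≈ 1.3 × 10⁷ mm⁴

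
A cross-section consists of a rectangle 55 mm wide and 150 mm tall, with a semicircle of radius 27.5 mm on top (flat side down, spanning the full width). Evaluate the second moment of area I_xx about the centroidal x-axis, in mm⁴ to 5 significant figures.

Break the section into simple shapes (no overlaps), measuring from the bottom-left corner of the bounding box.
Rectangular body: 55 × 150, A = 8 250 mm², y = 75 mm, Ī = 15 468 750 mm⁴.
Semicircular cap: semicircle r = 27.5, A = 1187.915 mm², y = 161.6714 mm, Ī = 62771.55 mm⁴.
Centroid: ȳ = ΣA·y / ΣA = 85.909 mm.
Transfer each piece to the centroidal x-axis using Ī + A·d² with d = y − 85.909:
  rectangular body: d = -10.909 mm → contributes +16 450 551 mm⁴
  semicircular cap: d = 75.76237 mm → contributes +6 881 326 mm⁴
Total I = 23 331 877 mm⁴.

I_xx ≈ 2.3332 × 10⁷ mm⁴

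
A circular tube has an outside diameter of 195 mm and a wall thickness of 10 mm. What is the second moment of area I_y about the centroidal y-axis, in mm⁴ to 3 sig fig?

I_y ≈ 2.49 × 10⁷ mm⁴

Decompose the section into non-overlapping parts with the origin at the bottom-left of its bounding rectangle.
Outer circle: ⌀195, A = 29 865 mm², x = 97.5 mm, Ī = 70 975 481 mm⁴.
Bore (subtracted): ⌀175, A = 24 053 mm², x = 97.5 mm, Ī = 46 038 598 mm⁴.
By symmetry the centroid is at mid-width, x̄ = 97.5 mm.
All pieces are centred on the centroidal y-axis, so I = ΣĪ (holes subtracted) = 24 936 883 mm⁴.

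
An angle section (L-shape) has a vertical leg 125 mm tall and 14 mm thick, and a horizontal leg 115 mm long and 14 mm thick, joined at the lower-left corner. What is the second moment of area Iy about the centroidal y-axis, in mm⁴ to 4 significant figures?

Iy ≈ 3.816 × 10⁶ mm⁴

Split into non-overlapping primitives; take the origin at the lower-left of the bounding box.
Vertical leg: 14 × 125, A = 1 750 mm², x = 7 mm, Ī = 28583.3 mm⁴.
Horizontal leg (remainder): 101 × 14, A = 1 414 mm², x = 64.5 mm, Ī = 1 202 018 mm⁴.
Centroid: x̄ = ΣA·x / ΣA = 32.6969 mm.
Transfer each piece to the centroidal y-axis using Ī + A·d² with d = x − 32.6969:
  vertical leg: d = -25.6969 mm → contributes +1 184 162 mm⁴
  horizontal leg (remainder): d = 31.8031 mm → contributes +2 632 190 mm⁴
Total I = 3 816 352 mm⁴.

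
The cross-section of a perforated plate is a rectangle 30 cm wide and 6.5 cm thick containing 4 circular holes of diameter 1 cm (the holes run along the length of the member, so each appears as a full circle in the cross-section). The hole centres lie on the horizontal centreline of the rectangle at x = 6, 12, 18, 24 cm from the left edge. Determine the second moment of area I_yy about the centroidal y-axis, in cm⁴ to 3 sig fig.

I_yy ≈ 1.45 × 10⁴ cm⁴

Treat the section as a set of non-overlapping primitives; coordinates are from the bounding-box lower-left.
Plate: 30 × 6.5, A = 195 cm², x = 15 cm, Ī = 14 625 cm⁴.
Hole 1 (subtracted): ⌀1, A = 0.7854 cm², x = 6 cm, Ī = 0.049087 cm⁴.
Hole 2 (subtracted): ⌀1, A = 0.7854 cm², x = 12 cm, Ī = 0.049087 cm⁴.
Hole 3 (subtracted): ⌀1, A = 0.7854 cm², x = 18 cm, Ī = 0.049087 cm⁴.
Hole 4 (subtracted): ⌀1, A = 0.7854 cm², x = 24 cm, Ī = 0.049087 cm⁴.
By symmetry the centroid is at mid-width, x̄ = 15 cm.
Transfer each piece to the centroidal y-axis using Ī + A·d² with d = x − 15:
  plate: d = 0 cm → contributes +14 625 cm⁴
  hole 1: d = -9 cm → contributes −63.666 cm⁴
  hole 2: d = -3 cm → contributes −7.1177 cm⁴
  hole 3: d = 3 cm → contributes −7.1177 cm⁴
  hole 4: d = 9 cm → contributes −63.666 cm⁴
Total I = 14 483 cm⁴.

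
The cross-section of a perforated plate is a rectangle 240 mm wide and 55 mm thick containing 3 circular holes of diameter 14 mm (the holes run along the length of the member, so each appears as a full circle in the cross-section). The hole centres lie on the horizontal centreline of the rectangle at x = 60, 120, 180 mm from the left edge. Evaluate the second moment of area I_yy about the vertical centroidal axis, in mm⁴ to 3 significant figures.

I_yy ≈ 6.22 × 10⁷ mm⁴

Break the section into simple shapes (no overlaps), measuring from the bottom-left corner of the bounding box.
Plate: 240 × 55, A = 13 200 mm², x = 120 mm, Ī = 63 360 000 mm⁴.
Hole 1 (subtracted): ⌀14, A = 153.94 mm², x = 60 mm, Ī = 1885.7 mm⁴.
Hole 2 (subtracted): ⌀14, A = 153.94 mm², x = 120 mm, Ī = 1885.7 mm⁴.
Hole 3 (subtracted): ⌀14, A = 153.94 mm², x = 180 mm, Ī = 1885.7 mm⁴.
By symmetry the centroid is at mid-width, x̄ = 120 mm.
Transfer each piece to the vertical centroidal axis using Ī + A·d² with d = x − 120:
  plate: d = 0 mm → contributes +63 360 000 mm⁴
  hole 1: d = -60 mm → contributes −556 063 mm⁴
  hole 2: d = 0 mm → contributes −1885.7 mm⁴
  hole 3: d = 60 mm → contributes −556 063 mm⁴
Total I = 62 245 989 mm⁴.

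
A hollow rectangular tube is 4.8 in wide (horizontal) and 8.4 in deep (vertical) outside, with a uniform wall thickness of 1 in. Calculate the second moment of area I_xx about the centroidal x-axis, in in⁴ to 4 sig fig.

I_xx ≈ 175.9 in⁴

Split into non-overlapping primitives; take the origin at the lower-left of the bounding box.
Outer rectangle: 4.8 × 8.4, A = 40.32 in², y = 4.2 in, Ī = 237.082 in⁴.
Inner void (subtracted): 2.8 × 6.4, A = 17.92 in², y = 4.2 in, Ī = 61.1669 in⁴.
By symmetry the centroid is at mid-height, ȳ = 4.2 in.
All pieces are centred on the centroidal x-axis, so I = ΣĪ (holes subtracted) = 175.915 in⁴.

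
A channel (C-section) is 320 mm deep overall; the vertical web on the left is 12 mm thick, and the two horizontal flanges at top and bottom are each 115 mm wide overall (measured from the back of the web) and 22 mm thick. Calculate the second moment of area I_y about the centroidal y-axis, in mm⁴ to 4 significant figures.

I_y ≈ 1.093 × 10⁷ mm⁴

Split into non-overlapping primitives; take the origin at the lower-left of the bounding box.
Web: 12 × 320, A = 3 840 mm², x = 6 mm, Ī = 46 080 mm⁴.
Top flange (beyond web): 103 × 22, A = 2 266 mm², x = 63.5 mm, Ī = 2 003 333 mm⁴.
Bottom flange (beyond web): 103 × 22, A = 2 266 mm², x = 63.5 mm, Ī = 2 003 333 mm⁴.
Centroid: x̄ = ΣA·x / ΣA = 37.1264 mm.
Transfer each piece to the centroidal y-axis using Ī + A·d² with d = x − 37.1264:
  web: d = -31.1264 mm → contributes +3 766 468 mm⁴
  top flange (beyond web): d = 26.3736 mm → contributes +3 579 490 mm⁴
  bottom flange (beyond web): d = 26.3736 mm → contributes +3 579 490 mm⁴
Total I = 10 925 449 mm⁴.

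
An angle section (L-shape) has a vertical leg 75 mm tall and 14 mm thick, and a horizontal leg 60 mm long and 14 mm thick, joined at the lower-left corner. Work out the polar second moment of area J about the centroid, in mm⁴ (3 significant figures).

Split into non-overlapping primitives; take the origin at the lower-left of the bounding box.
Vertical leg: 14 × 75, A = 1 050 mm², y = 37.5 mm, Ī = 492 188 mm⁴.
Horizontal leg (remainder): 46 × 14, A = 644 mm², y = 7 mm, Ī = 10 519 mm⁴.
Centroid: ȳ = ΣA·y / ΣA = 25.905 mm.
Transfer each piece to the centroidal x-axis using Ī + A·d² with d = y − 25.905:
  vertical leg: d = 11.595 mm → contributes +633 355 mm⁴
  horizontal leg (remainder): d = -18.905 mm → contributes +240 683 mm⁴
Total I = 874 037 mm⁴.
For the y-axis: x̄ = 18.405 mm.
Repeating about the centroidal y-axis gives I_y = 489 965 mm⁴.
Polar second moment: J = I_x + I_y = 1 364 002 mm⁴.

J ≈ 1.36 × 10⁶ mm⁴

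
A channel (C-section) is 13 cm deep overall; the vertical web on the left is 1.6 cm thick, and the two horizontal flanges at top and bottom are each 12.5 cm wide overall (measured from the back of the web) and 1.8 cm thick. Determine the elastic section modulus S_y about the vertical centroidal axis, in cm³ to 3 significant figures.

Decompose the section into non-overlapping parts with the origin at the bottom-left of its bounding rectangle.
Web: 1.6 × 13, A = 20.8 cm², x = 0.8 cm, Ī = 4.4373 cm⁴.
Top flange (beyond web): 10.9 × 1.8, A = 19.62 cm², x = 7.05 cm, Ī = 194.25 cm⁴.
Bottom flange (beyond web): 10.9 × 1.8, A = 19.62 cm², x = 7.05 cm, Ī = 194.25 cm⁴.
Centroid: x̄ = ΣA·x / ΣA = 4.8848 cm.
Transfer each piece to the vertical centroidal axis using Ī + A·d² with d = x − 4.8848:
  web: d = -4.0848 cm → contributes +351.49 cm⁴
  top flange (beyond web): d = 2.1652 cm → contributes +286.24 cm⁴
  bottom flange (beyond web): d = 2.1652 cm → contributes +286.24 cm⁴
Total I = 923.97 cm⁴.
Extreme fibre distance c = 7.6152 cm; S = I/c = 121.33 cm³.

S_y ≈ 121 cm³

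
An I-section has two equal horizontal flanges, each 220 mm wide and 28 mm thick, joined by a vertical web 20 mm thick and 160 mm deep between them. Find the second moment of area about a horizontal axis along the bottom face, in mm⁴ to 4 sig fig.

Treat the section as a set of non-overlapping primitives; coordinates are from the bounding-box lower-left.
Bottom flange: 220 × 28, A = 6 160 mm², y = 14 mm, Ī = 402 453 mm⁴.
Web: 20 × 160, A = 3 200 mm², y = 108 mm, Ī = 6 826 667 mm⁴.
Top flange: 220 × 28, A = 6 160 mm², y = 202 mm, Ī = 402 453 mm⁴.
Transfer each piece to a horizontal axis along the bottom face using Ī + A·d² with d = y − 0:
  bottom flange: d = 14 mm → contributes +1 609 813 mm⁴
  web: d = 108 mm → contributes +44 151 467 mm⁴
  top flange: d = 202 mm → contributes +251 755 093 mm⁴
Total I = 297 516 373 mm⁴.

I_base ≈ 2.975 × 10⁸ mm⁴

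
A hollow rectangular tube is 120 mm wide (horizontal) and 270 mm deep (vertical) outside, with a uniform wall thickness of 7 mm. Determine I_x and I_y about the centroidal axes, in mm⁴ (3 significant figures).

Decompose the section into non-overlapping parts with the origin at the bottom-left of its bounding rectangle.
Outer rectangle: 120 × 270, A = 32 400 mm², y = 135 mm, Ī = 196 830 000 mm⁴.
Inner void (subtracted): 106 × 256, A = 27 136 mm², y = 135 mm, Ī = 148 198 741 mm⁴.
By symmetry the centroid is at mid-height, ȳ = 135 mm.
All pieces are centred on the centroidal x-axis, so I = ΣĪ (holes subtracted) = 48 631 259 mm⁴.
Repeating about the centroidal y-axis gives I_y = 13 471 659 mm⁴.

I_x ≈ 4.86 × 10⁷ mm⁴, I_y ≈ 1.35 × 10⁷ mm⁴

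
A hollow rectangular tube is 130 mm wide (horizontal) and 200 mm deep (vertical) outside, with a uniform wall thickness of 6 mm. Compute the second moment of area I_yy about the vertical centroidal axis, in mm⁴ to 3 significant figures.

Decompose the section into non-overlapping parts with the origin at the bottom-left of its bounding rectangle.
Outer rectangle: 130 × 200, A = 26 000 mm², x = 65 mm, Ī = 36 616 667 mm⁴.
Inner void (subtracted): 118 × 188, A = 22 184 mm², x = 65 mm, Ī = 25 740 835 mm⁴.
By symmetry the centroid is at mid-width, x̄ = 65 mm.
All pieces are centred on the vertical centroidal axis, so I = ΣĪ (holes subtracted) = 10 875 832 mm⁴.

I_yy ≈ 1.09 × 10⁷ mm⁴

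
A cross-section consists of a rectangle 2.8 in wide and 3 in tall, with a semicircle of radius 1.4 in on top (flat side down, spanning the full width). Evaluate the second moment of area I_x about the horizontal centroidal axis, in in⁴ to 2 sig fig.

Break the section into simple shapes (no overlaps), measuring from the bottom-left corner of the bounding box.
Rectangular body: 2.8 × 3, A = 8.4 in², y = 1.5 in, Ī = 6.3 in⁴.
Semicircular cap: semicircle r = 1.4, A = 3.079 in², y = 3.594 in, Ī = 0.4216 in⁴.
Centroid: ȳ = ΣA·y / ΣA = 2.062 in.
Transfer each piece to the horizontal centroidal axis using Ī + A·d² with d = y − 2.062:
  rectangular body: d = -0.5617 in → contributes +8.95 in⁴
  semicircular cap: d = 1.532 in → contributes +7.652 in⁴
Total I = 16.6 in⁴.

I_x ≈ 17 in⁴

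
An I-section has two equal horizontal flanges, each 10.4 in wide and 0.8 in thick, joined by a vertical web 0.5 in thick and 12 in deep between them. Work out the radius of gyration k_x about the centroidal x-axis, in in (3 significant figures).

Decompose the section into non-overlapping parts with the origin at the bottom-left of its bounding rectangle.
Bottom flange: 10.4 × 0.8, A = 8.32 in², y = 0.4 in, Ī = 0.44373 in⁴.
Web: 0.5 × 12, A = 6 in², y = 6.8 in, Ī = 72 in⁴.
Top flange: 10.4 × 0.8, A = 8.32 in², y = 13.2 in, Ī = 0.44373 in⁴.
By symmetry the centroid is at mid-height, ȳ = 6.8 in.
Transfer each piece to the centroidal x-axis using Ī + A·d² with d = y − 6.8:
  bottom flange: d = -6.4 in → contributes +341.23 in⁴
  web: d = 0 in → contributes +72 in⁴
  top flange: d = 6.4 in → contributes +341.23 in⁴
Total I = 754.46 in⁴.
Radius of gyration: k = √(I/A) = √(754.46 / 22.64) = 5.7727 in.

k_x ≈ 5.77 in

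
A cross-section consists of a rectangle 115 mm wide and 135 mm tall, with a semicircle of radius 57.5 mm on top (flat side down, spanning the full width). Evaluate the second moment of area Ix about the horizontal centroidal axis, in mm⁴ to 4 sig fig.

Ix ≈ 5.765 × 10⁷ mm⁴

Break the section into simple shapes (no overlaps), measuring from the bottom-left corner of the bounding box.
Rectangular body: 115 × 135, A = 15 525 mm², y = 67.5 mm, Ī = 23 578 594 mm⁴.
Semicircular cap: semicircle r = 57.5, A = 5193.45 mm², y = 159.404 mm, Ī = 1 199 785 mm⁴.
Centroid: ȳ = ΣA·y / ΣA = 90.5373 mm.
Transfer each piece to the horizontal centroidal axis using Ī + A·d² with d = y − 90.5373:
  rectangular body: d = -23.0373 mm → contributes +31 817 982 mm⁴
  semicircular cap: d = 68.8665 mm → contributes +25 830 158 mm⁴
Total I = 57 648 140 mm⁴.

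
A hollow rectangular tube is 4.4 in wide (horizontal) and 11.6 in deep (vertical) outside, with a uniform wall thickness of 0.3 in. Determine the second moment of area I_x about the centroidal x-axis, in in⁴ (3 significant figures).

Treat the section as a set of non-overlapping primitives; coordinates are from the bounding-box lower-left.
Outer rectangle: 4.4 × 11.6, A = 51.04 in², y = 5.8 in, Ī = 572.33 in⁴.
Inner void (subtracted): 3.8 × 11, A = 41.8 in², y = 5.8 in, Ī = 421.48 in⁴.
By symmetry the centroid is at mid-height, ȳ = 5.8 in.
All pieces are centred on the centroidal x-axis, so I = ΣĪ (holes subtracted) = 150.85 in⁴.

I_x ≈ 151 in⁴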